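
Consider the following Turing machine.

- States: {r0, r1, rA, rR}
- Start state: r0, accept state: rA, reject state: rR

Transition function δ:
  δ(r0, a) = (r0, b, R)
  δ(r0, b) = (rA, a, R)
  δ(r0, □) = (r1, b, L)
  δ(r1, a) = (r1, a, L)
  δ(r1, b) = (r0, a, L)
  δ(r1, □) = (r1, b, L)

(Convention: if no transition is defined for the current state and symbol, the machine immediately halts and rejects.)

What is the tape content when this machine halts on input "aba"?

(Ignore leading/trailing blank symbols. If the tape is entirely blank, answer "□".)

Execution trace:
Initial: [r0]aba
Step 1: δ(r0, a) = (r0, b, R) → b[r0]ba
Step 2: δ(r0, b) = (rA, a, R) → ba[rA]a

The machine reaches the accept state rA and halts.

Final tape (ignoring leading/trailing blanks): baa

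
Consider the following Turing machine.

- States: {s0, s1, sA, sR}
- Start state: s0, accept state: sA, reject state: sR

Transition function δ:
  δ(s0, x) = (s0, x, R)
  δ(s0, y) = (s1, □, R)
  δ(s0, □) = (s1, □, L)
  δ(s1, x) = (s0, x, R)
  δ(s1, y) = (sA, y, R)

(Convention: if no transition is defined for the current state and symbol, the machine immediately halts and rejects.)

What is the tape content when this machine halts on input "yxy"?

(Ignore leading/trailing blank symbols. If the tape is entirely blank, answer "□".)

Execution trace:
Initial: [s0]yxy
Step 1: δ(s0, y) = (s1, □, R) → □[s1]xy
Step 2: δ(s1, x) = (s0, x, R) → □x[s0]y
Step 3: δ(s0, y) = (s1, □, R) → □x□[s1]□

No transition is defined for δ(s1, □). By convention the machine halts and rejects.

Final tape (ignoring leading/trailing blanks): x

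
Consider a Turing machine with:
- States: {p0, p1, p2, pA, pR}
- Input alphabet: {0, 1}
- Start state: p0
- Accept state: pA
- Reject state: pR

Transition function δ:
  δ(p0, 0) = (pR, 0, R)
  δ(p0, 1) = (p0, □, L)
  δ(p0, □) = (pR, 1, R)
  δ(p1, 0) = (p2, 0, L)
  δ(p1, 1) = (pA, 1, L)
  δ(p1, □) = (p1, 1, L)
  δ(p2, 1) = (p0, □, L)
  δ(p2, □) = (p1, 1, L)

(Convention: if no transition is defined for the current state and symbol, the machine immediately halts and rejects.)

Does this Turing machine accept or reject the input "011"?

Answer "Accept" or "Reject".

Execution trace:
Initial: [p0]011
Step 1: δ(p0, 0) = (pR, 0, R) → 0[pR]11

The machine reaches the reject state pR and halts.

Answer: Reject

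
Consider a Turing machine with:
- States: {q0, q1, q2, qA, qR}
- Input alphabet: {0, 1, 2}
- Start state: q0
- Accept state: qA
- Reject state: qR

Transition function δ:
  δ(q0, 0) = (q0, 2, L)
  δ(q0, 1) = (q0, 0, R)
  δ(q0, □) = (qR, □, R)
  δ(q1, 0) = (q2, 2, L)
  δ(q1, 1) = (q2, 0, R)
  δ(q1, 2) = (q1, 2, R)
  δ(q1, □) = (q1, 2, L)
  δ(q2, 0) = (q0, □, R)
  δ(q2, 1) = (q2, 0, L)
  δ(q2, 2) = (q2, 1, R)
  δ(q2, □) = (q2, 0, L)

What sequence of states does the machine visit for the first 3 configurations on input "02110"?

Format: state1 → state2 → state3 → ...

Execution trace:
Initial: [q0]02110
Step 1: δ(q0, 0) = (q0, 2, L) → [q0]□22110
Step 2: δ(q0, □) = (qR, □, R) → □[qR]22110

The machine reaches the reject state qR and halts.

State sequence: q0 → q0 → qR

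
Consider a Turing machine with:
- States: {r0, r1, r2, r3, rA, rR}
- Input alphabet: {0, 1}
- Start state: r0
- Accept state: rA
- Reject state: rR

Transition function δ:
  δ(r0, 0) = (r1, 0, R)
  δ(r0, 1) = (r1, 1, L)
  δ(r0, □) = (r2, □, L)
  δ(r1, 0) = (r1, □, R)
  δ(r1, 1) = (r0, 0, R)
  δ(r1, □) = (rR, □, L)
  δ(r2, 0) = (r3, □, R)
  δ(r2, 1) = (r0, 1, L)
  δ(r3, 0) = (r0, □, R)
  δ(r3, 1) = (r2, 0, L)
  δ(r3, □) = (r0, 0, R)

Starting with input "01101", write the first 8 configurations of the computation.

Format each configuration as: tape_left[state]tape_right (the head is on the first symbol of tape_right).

Transitions applied:
Step 1: δ(r0, 0) = (r1, 0, R)
Step 2: δ(r1, 1) = (r0, 0, R)
Step 3: δ(r0, 1) = (r1, 1, L)
Step 4: δ(r1, 0) = (r1, □, R)
Step 5: δ(r1, 1) = (r0, 0, R)
Step 6: δ(r0, 0) = (r1, 0, R)
Step 7: δ(r1, 1) = (r0, 0, R)

The first 8 configurations are:
[r0]01101 ⊢ 0[r1]1101 ⊢ 00[r0]101 ⊢ 0[r1]0101 ⊢ 0□[r1]101 ⊢ 0□0[r0]01 ⊢ 0□00[r1]1 ⊢ 0□000[r0]□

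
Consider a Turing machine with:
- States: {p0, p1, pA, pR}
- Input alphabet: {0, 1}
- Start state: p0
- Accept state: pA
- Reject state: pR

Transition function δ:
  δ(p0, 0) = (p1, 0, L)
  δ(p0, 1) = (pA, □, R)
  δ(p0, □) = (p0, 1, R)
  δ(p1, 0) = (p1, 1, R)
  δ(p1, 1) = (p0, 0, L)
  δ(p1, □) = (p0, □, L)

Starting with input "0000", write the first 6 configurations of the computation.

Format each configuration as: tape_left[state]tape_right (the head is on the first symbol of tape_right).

Transitions applied:
Step 1: δ(p0, 0) = (p1, 0, L)
Step 2: δ(p1, □) = (p0, □, L)
Step 3: δ(p0, □) = (p0, 1, R)
Step 4: δ(p0, □) = (p0, 1, R)
Step 5: δ(p0, 0) = (p1, 0, L)

The first 6 configurations are:
[p0]0000 ⊢ [p1]□0000 ⊢ [p0]□□0000 ⊢ 1[p0]□0000 ⊢ 11[p0]0000 ⊢ 1[p1]10000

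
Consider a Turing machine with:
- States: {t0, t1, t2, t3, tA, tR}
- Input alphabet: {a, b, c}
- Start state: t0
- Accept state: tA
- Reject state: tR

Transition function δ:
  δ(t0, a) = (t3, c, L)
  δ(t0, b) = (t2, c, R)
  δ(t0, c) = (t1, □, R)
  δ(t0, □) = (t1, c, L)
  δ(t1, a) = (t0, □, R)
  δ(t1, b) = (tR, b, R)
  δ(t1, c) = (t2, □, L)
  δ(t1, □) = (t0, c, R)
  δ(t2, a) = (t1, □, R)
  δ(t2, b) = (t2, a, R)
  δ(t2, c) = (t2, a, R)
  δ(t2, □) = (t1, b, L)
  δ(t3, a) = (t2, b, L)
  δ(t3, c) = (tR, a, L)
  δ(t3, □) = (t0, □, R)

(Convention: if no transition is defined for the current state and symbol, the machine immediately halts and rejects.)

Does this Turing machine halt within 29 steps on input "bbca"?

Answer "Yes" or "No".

Execution trace:
Initial: [t0]bbca
Step 1: δ(t0, b) = (t2, c, R) → c[t2]bca
Step 2: δ(t2, b) = (t2, a, R) → ca[t2]ca
Step 3: δ(t2, c) = (t2, a, R) → caa[t2]a
Step 4: δ(t2, a) = (t1, □, R) → caa□[t1]□
Step 5: δ(t1, □) = (t0, c, R) → caa□c[t0]□
Step 6: δ(t0, □) = (t1, c, L) → caa□[t1]cc
Step 7: δ(t1, c) = (t2, □, L) → caa[t2]□□c
Step 8: δ(t2, □) = (t1, b, L) → ca[t1]ab□c
Step 9: δ(t1, a) = (t0, □, R) → ca□[t0]b□c
Step 10: δ(t0, b) = (t2, c, R) → ca□c[t2]□c
Step 11: δ(t2, □) = (t1, b, L) → ca□[t1]cbc
Step 12: δ(t1, c) = (t2, □, L) → ca[t2]□□bc
Step 13: δ(t2, □) = (t1, b, L) → c[t1]ab□bc
Step 14: δ(t1, a) = (t0, □, R) → c□[t0]b□bc
Step 15: δ(t0, b) = (t2, c, R) → c□c[t2]□bc
Step 16: δ(t2, □) = (t1, b, L) → c□[t1]cbbc
Step 17: δ(t1, c) = (t2, □, L) → c[t2]□□bbc
Step 18: δ(t2, □) = (t1, b, L) → [t1]cb□bbc
Step 19: δ(t1, c) = (t2, □, L) → [t2]□□b□bbc
Step 20: δ(t2, □) = (t1, b, L) → [t1]□b□b□bbc
Step 21: δ(t1, □) = (t0, c, R) → c[t0]b□b□bbc
Step 22: δ(t0, b) = (t2, c, R) → cc[t2]□b□bbc
Step 23: δ(t2, □) = (t1, b, L) → c[t1]cbb□bbc
Step 24: δ(t1, c) = (t2, □, L) → [t2]c□bb□bbc
Step 25: δ(t2, c) = (t2, a, R) → a[t2]□bb□bbc
Step 26: δ(t2, □) = (t1, b, L) → [t1]abbb□bbc
Step 27: δ(t1, a) = (t0, □, R) → □[t0]bbb□bbc
Step 28: δ(t0, b) = (t2, c, R) → □c[t2]bb□bbc
Step 29: δ(t2, b) = (t2, a, R) → □ca[t2]b□bbc

The machine has not reached a halting state after 29 steps.
The machine did not halt within the 29-step bound.

Answer: No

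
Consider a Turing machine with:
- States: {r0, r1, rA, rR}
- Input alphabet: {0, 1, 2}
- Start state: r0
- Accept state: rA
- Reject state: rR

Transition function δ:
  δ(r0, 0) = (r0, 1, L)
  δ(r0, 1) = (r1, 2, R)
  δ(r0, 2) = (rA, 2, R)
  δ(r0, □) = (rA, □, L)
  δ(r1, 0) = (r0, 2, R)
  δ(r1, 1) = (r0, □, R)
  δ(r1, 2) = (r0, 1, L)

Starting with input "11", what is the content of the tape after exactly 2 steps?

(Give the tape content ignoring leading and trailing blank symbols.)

Execution trace:
Initial: [r0]11
Step 1: δ(r0, 1) = (r1, 2, R) → 2[r1]1
Step 2: δ(r1, 1) = (r0, □, R) → 2□[r0]□

After 2 steps, the tape (ignoring leading/trailing blanks) is: 2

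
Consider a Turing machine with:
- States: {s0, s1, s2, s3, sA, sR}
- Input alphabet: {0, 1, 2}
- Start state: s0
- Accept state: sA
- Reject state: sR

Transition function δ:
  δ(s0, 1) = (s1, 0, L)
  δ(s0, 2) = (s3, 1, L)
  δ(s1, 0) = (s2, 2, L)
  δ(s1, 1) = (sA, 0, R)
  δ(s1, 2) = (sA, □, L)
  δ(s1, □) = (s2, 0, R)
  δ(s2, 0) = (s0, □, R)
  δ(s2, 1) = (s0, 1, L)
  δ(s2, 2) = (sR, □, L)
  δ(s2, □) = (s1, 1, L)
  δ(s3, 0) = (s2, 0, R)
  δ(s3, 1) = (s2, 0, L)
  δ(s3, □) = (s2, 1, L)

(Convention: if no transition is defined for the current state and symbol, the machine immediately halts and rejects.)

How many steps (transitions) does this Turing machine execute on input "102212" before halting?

Execution trace:
Initial: [s0]102212
Step 1: δ(s0, 1) = (s1, 0, L) → [s1]□002212
Step 2: δ(s1, □) = (s2, 0, R) → 0[s2]002212
Step 3: δ(s2, 0) = (s0, □, R) → 0□[s0]02212

No transition is defined for δ(s0, 0). By convention the machine halts and rejects.

The machine executed 3 steps before halting.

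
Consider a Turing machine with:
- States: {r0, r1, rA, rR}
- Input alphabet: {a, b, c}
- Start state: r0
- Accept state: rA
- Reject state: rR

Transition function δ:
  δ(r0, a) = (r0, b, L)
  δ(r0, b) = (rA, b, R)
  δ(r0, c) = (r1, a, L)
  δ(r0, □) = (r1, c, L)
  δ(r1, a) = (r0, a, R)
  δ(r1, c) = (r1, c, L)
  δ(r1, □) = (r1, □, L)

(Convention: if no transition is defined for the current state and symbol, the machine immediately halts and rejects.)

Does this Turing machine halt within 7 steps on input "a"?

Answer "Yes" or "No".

Execution trace:
Initial: [r0]a
Step 1: δ(r0, a) = (r0, b, L) → [r0]□b
Step 2: δ(r0, □) = (r1, c, L) → [r1]□cb
Step 3: δ(r1, □) = (r1, □, L) → [r1]□□cb
Step 4: δ(r1, □) = (r1, □, L) → [r1]□□□cb
Step 5: δ(r1, □) = (r1, □, L) → [r1]□□□□cb
Step 6: δ(r1, □) = (r1, □, L) → [r1]□□□□□cb
Step 7: δ(r1, □) = (r1, □, L) → [r1]□□□□□□cb

The machine has not reached a halting state after 7 steps.
The machine did not halt within the 7-step bound.

Answer: No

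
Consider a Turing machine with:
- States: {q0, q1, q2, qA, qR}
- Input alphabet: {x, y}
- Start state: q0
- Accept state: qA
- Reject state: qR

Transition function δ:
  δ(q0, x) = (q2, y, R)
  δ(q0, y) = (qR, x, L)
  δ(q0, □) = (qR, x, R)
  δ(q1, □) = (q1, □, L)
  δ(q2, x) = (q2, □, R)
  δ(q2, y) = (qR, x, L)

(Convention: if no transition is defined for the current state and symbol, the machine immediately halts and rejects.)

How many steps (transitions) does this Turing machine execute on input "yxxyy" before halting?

Execution trace:
Initial: [q0]yxxyy
Step 1: δ(q0, y) = (qR, x, L) → [qR]□xxxyy

The machine reaches the reject state qR and halts.

The machine executed 1 step before halting.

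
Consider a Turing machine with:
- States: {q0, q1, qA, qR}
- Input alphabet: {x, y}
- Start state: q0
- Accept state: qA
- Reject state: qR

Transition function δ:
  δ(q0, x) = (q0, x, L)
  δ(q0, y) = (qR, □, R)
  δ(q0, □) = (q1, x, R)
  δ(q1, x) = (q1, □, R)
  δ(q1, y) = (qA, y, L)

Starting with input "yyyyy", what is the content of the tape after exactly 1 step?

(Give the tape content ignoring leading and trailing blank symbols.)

Execution trace:
Initial: [q0]yyyyy
Step 1: δ(q0, y) = (qR, □, R) → □[qR]yyyy

The machine reaches the reject state qR and halts.

After 1 step, the tape (ignoring leading/trailing blanks) is: yyyy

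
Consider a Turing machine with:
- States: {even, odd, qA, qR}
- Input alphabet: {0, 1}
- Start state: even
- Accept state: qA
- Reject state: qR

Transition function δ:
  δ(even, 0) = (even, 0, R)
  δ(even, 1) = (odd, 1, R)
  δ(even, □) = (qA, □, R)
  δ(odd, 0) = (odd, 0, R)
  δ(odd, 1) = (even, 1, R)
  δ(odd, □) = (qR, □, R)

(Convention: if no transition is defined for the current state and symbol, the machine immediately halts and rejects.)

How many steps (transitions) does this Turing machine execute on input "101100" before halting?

Execution trace:
Initial: [even]101100
Step 1: δ(even, 1) = (odd, 1, R) → 1[odd]01100
Step 2: δ(odd, 0) = (odd, 0, R) → 10[odd]1100
Step 3: δ(odd, 1) = (even, 1, R) → 101[even]100
Step 4: δ(even, 1) = (odd, 1, R) → 1011[odd]00
Step 5: δ(odd, 0) = (odd, 0, R) → 10110[odd]0
Step 6: δ(odd, 0) = (odd, 0, R) → 101100[odd]□
Step 7: δ(odd, □) = (qR, □, R) → 101100□[qR]□

The machine reaches the reject state qR and halts.

The machine executed 7 steps before halting.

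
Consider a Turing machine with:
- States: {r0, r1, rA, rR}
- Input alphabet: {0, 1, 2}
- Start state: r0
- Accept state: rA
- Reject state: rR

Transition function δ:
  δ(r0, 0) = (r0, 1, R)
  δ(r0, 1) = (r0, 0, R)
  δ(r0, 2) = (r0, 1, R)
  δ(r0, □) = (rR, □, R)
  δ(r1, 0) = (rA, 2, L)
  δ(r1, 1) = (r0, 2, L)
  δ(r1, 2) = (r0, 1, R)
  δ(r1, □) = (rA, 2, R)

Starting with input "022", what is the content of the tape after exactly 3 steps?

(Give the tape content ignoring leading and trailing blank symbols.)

Execution trace:
Initial: [r0]022
Step 1: δ(r0, 0) = (r0, 1, R) → 1[r0]22
Step 2: δ(r0, 2) = (r0, 1, R) → 11[r0]2
Step 3: δ(r0, 2) = (r0, 1, R) → 111[r0]□

After 3 steps, the tape (ignoring leading/trailing blanks) is: 111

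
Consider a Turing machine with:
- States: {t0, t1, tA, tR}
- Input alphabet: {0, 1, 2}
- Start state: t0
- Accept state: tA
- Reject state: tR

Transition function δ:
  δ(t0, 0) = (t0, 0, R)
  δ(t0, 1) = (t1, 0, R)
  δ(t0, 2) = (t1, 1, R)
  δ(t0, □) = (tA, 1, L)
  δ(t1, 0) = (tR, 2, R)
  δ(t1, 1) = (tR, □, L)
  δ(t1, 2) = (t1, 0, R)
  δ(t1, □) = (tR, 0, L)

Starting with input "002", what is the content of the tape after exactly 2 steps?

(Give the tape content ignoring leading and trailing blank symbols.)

Execution trace:
Initial: [t0]002
Step 1: δ(t0, 0) = (t0, 0, R) → 0[t0]02
Step 2: δ(t0, 0) = (t0, 0, R) → 00[t0]2

After 2 steps, the tape (ignoring leading/trailing blanks) is: 002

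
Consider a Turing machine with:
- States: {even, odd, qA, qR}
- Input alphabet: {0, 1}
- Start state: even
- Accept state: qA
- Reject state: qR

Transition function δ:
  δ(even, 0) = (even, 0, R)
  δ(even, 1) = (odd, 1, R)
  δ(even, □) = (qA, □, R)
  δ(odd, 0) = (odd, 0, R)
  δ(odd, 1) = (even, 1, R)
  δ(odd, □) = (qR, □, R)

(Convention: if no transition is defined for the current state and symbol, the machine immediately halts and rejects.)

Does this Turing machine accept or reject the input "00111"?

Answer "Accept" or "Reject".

Execution trace:
Initial: [even]00111
Step 1: δ(even, 0) = (even, 0, R) → 0[even]0111
Step 2: δ(even, 0) = (even, 0, R) → 00[even]111
Step 3: δ(even, 1) = (odd, 1, R) → 001[odd]11
Step 4: δ(odd, 1) = (even, 1, R) → 0011[even]1
Step 5: δ(even, 1) = (odd, 1, R) → 00111[odd]□
Step 6: δ(odd, □) = (qR, □, R) → 00111□[qR]□

The machine reaches the reject state qR and halts.

Answer: Reject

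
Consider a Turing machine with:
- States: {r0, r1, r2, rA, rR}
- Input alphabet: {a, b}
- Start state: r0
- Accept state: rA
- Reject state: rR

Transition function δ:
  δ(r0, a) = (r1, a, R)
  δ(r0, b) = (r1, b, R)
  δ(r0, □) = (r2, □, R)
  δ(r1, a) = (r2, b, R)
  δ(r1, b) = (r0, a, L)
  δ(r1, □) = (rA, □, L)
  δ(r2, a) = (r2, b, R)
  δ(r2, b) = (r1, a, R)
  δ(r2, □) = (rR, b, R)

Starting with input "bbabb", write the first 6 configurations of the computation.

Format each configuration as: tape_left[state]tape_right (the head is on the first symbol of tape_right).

Transitions applied:
Step 1: δ(r0, b) = (r1, b, R)
Step 2: δ(r1, b) = (r0, a, L)
Step 3: δ(r0, b) = (r1, b, R)
Step 4: δ(r1, a) = (r2, b, R)
Step 5: δ(r2, a) = (r2, b, R)

The first 6 configurations are:
[r0]bbabb ⊢ b[r1]babb ⊢ [r0]baabb ⊢ b[r1]aabb ⊢ bb[r2]abb ⊢ bbb[r2]bb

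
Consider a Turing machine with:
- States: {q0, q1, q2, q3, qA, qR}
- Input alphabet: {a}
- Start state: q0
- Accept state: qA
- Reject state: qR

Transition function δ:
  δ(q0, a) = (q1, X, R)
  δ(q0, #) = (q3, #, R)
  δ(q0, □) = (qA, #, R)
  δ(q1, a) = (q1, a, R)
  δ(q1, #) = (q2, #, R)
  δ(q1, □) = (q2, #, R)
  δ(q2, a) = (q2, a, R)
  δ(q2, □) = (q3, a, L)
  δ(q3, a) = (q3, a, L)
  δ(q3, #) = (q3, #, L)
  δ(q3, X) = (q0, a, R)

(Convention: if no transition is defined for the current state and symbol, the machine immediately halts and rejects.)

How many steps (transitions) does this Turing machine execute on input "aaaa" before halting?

Execution trace:
Initial: [q0]aaaa
Step 1: δ(q0, a) = (q1, X, R) → X[q1]aaa
Step 2: δ(q1, a) = (q1, a, R) → Xa[q1]aa
Step 3: δ(q1, a) = (q1, a, R) → Xaa[q1]a
Step 4: δ(q1, a) = (q1, a, R) → Xaaa[q1]□
Step 5: δ(q1, □) = (q2, #, R) → Xaaa#[q2]□
Step 6: δ(q2, □) = (q3, a, L) → Xaaa[q3]#a
Step 7: δ(q3, #) = (q3, #, L) → Xaa[q3]a#a
Step 8: δ(q3, a) = (q3, a, L) → Xa[q3]aa#a
Step 9: δ(q3, a) = (q3, a, L) → X[q3]aaa#a
Step 10: δ(q3, a) = (q3, a, L) → [q3]Xaaa#a
Step 11: δ(q3, X) = (q0, a, R) → a[q0]aaa#a
Step 12: δ(q0, a) = (q1, X, R) → aX[q1]aa#a
Step 13: δ(q1, a) = (q1, a, R) → aXa[q1]a#a
Step 14: δ(q1, a) = (q1, a, R) → aXaa[q1]#a
Step 15: δ(q1, #) = (q2, #, R) → aXaa#[q2]a
Step 16: δ(q2, a) = (q2, a, R) → aXaa#a[q2]□
Step 17: δ(q2, □) = (q3, a, L) → aXaa#[q3]aa
Step 18: δ(q3, a) = (q3, a, L) → aXaa[q3]#aa
Step 19: δ(q3, #) = (q3, #, L) → aXa[q3]a#aa
Step 20: δ(q3, a) = (q3, a, L) → aX[q3]aa#aa
Step 21: δ(q3, a) = (q3, a, L) → a[q3]Xaa#aa
Step 22: δ(q3, X) = (q0, a, R) → aa[q0]aa#aa
Step 23: δ(q0, a) = (q1, X, R) → aaX[q1]a#aa
Step 24: δ(q1, a) = (q1, a, R) → aaXa[q1]#aa
Step 25: δ(q1, #) = (q2, #, R) → aaXa#[q2]aa
Step 26: δ(q2, a) = (q2, a, R) → aaXa#a[q2]a
Step 27: δ(q2, a) = (q2, a, R) → aaXa#aa[q2]□
Step 28: δ(q2, □) = (q3, a, L) → aaXa#a[q3]aa
Step 29: δ(q3, a) = (q3, a, L) → aaXa#[q3]aaa
Step 30: δ(q3, a) = (q3, a, L) → aaXa[q3]#aaa
Step 31: δ(q3, #) = (q3, #, L) → aaX[q3]a#aaa
Step 32: δ(q3, a) = (q3, a, L) → aa[q3]Xa#aaa
Step 33: δ(q3, X) = (q0, a, R) → aaa[q0]a#aaa
Step 34: δ(q0, a) = (q1, X, R) → aaaX[q1]#aaa
Step 35: δ(q1, #) = (q2, #, R) → aaaX#[q2]aaa
Step 36: δ(q2, a) = (q2, a, R) → aaaX#a[q2]aa
Step 37: δ(q2, a) = (q2, a, R) → aaaX#aa[q2]a
Step 38: δ(q2, a) = (q2, a, R) → aaaX#aaa[q2]□
Step 39: δ(q2, □) = (q3, a, L) → aaaX#aa[q3]aa
Step 40: δ(q3, a) = (q3, a, L) → aaaX#a[q3]aaa
Step 41: δ(q3, a) = (q3, a, L) → aaaX#[q3]aaaa
Step 42: δ(q3, a) = (q3, a, L) → aaaX[q3]#aaaa
Step 43: δ(q3, #) = (q3, #, L) → aaa[q3]X#aaaa
Step 44: δ(q3, X) = (q0, a, R) → aaaa[q0]#aaaa
Step 45: δ(q0, #) = (q3, #, R) → aaaa#[q3]aaaa
Step 46: δ(q3, a) = (q3, a, L) → aaaa[q3]#aaaa
Step 47: δ(q3, #) = (q3, #, L) → aaa[q3]a#aaaa
Step 48: δ(q3, a) = (q3, a, L) → aa[q3]aa#aaaa
Step 49: δ(q3, a) = (q3, a, L) → a[q3]aaa#aaaa
Step 50: δ(q3, a) = (q3, a, L) → [q3]aaaa#aaaa
Step 51: δ(q3, a) = (q3, a, L) → [q3]□aaaa#aaaa

No transition is defined for δ(q3, □). By convention the machine halts and rejects.

The machine executed 51 steps before halting.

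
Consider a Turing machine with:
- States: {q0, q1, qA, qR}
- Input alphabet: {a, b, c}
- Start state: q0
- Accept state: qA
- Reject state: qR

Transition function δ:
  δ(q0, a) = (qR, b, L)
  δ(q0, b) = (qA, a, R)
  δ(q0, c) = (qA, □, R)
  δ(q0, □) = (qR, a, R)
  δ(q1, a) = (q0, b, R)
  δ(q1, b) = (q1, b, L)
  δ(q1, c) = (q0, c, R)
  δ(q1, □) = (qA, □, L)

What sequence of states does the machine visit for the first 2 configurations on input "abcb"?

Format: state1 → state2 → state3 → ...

Execution trace:
Initial: [q0]abcb
Step 1: δ(q0, a) = (qR, b, L) → [qR]□bbcb

The machine reaches the reject state qR and halts.

State sequence: q0 → qR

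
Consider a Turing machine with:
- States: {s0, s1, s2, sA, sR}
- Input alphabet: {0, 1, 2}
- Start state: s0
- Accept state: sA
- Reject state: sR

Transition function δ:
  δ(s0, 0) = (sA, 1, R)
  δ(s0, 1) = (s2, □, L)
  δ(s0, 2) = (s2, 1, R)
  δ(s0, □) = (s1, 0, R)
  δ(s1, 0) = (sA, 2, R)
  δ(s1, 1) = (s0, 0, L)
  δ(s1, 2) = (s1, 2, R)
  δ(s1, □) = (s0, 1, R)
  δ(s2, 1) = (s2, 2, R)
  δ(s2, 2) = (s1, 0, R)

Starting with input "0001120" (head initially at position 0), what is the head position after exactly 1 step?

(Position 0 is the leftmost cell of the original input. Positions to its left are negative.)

Execution trace (head position shown):
Step 0: [s0]0001120  (head at position 0)
Step 1: move right → 1[sA]001120  (head at position 1)

After 1 step, the head is at position 1.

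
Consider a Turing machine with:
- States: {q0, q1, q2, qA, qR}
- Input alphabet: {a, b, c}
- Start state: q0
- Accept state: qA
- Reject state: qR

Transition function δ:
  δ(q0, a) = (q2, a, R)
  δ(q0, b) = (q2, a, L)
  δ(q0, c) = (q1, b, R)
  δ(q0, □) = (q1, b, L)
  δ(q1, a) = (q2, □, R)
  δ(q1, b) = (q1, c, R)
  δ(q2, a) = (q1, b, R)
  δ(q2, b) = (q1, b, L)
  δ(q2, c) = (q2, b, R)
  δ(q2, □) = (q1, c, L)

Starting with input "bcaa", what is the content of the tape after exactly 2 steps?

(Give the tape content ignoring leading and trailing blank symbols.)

Execution trace:
Initial: [q0]bcaa
Step 1: δ(q0, b) = (q2, a, L) → [q2]□acaa
Step 2: δ(q2, □) = (q1, c, L) → [q1]□cacaa

No transition is defined for δ(q1, □). By convention the machine halts and rejects.

After 2 steps, the tape (ignoring leading/trailing blanks) is: cacaa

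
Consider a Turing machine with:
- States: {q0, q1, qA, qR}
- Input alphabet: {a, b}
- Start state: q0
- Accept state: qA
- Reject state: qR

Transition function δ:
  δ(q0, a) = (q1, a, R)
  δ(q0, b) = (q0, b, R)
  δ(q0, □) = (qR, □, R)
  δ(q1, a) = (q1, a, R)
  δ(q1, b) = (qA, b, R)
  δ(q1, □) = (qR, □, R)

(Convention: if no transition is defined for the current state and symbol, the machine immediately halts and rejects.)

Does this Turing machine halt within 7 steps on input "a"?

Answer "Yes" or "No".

Execution trace:
Initial: [q0]a
Step 1: δ(q0, a) = (q1, a, R) → a[q1]□
Step 2: δ(q1, □) = (qR, □, R) → a□[qR]□

The machine reaches the reject state qR and halts.
The machine halted after 2 steps (within the 7-step bound).

Answer: Yes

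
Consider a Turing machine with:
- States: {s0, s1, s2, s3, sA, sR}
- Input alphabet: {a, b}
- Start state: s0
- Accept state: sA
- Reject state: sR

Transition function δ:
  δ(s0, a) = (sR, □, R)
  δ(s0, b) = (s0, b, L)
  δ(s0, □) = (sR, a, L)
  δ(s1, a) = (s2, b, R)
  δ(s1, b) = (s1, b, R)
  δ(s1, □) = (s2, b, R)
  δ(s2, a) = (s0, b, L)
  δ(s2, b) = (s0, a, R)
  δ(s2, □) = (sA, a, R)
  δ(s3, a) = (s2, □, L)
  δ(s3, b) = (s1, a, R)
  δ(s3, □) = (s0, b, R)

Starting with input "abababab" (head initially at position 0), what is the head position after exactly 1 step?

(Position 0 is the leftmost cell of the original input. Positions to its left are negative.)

Execution trace (head position shown):
Step 0: [s0]abababab  (head at position 0)
Step 1: move right → □[sR]bababab  (head at position 1)

After 1 step, the head is at position 1.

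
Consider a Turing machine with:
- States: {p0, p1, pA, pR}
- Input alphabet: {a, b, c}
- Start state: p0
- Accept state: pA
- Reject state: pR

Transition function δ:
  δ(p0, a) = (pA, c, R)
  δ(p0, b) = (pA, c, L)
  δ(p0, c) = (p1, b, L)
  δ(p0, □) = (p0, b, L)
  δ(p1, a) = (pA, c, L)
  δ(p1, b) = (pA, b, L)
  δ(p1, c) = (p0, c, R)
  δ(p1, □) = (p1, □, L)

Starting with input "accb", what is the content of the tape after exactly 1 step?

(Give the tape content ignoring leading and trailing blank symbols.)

Execution trace:
Initial: [p0]accb
Step 1: δ(p0, a) = (pA, c, R) → c[pA]ccb

The machine reaches the accept state pA and halts.

After 1 step, the tape (ignoring leading/trailing blanks) is: cccb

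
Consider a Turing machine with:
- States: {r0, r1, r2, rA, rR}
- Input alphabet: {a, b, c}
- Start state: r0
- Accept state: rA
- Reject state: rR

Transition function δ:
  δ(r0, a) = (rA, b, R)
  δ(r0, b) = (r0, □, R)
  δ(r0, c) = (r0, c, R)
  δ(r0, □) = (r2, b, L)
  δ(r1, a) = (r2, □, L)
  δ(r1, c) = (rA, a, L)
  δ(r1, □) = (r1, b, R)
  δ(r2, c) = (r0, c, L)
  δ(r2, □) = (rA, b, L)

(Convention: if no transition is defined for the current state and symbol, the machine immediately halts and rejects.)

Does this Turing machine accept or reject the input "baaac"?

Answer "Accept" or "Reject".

Execution trace:
Initial: [r0]baaac
Step 1: δ(r0, b) = (r0, □, R) → □[r0]aaac
Step 2: δ(r0, a) = (rA, b, R) → □b[rA]aac

The machine reaches the accept state rA and halts.

Answer: Accept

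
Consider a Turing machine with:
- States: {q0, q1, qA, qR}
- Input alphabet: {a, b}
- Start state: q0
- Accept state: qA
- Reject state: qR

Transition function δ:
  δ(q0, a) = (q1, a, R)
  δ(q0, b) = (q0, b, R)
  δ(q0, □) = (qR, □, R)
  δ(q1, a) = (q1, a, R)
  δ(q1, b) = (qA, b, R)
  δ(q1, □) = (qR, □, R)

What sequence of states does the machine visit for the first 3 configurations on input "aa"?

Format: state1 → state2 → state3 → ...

Execution trace:
Initial: [q0]aa
Step 1: δ(q0, a) = (q1, a, R) → a[q1]a
Step 2: δ(q1, a) = (q1, a, R) → aa[q1]□

State sequence: q0 → q1 → q1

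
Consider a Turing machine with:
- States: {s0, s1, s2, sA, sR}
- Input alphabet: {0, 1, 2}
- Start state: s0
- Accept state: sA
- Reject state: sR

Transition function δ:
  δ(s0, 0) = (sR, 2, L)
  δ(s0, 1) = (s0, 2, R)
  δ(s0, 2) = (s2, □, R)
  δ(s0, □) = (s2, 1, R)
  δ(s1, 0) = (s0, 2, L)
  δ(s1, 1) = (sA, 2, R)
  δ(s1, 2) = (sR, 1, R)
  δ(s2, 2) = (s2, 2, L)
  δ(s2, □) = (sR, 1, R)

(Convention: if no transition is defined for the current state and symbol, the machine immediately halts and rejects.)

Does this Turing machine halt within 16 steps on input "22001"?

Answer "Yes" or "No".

Execution trace:
Initial: [s0]22001
Step 1: δ(s0, 2) = (s2, □, R) → □[s2]2001
Step 2: δ(s2, 2) = (s2, 2, L) → [s2]□2001
Step 3: δ(s2, □) = (sR, 1, R) → 1[sR]2001

The machine reaches the reject state sR and halts.
The machine halted after 3 steps (within the 16-step bound).

Answer: Yes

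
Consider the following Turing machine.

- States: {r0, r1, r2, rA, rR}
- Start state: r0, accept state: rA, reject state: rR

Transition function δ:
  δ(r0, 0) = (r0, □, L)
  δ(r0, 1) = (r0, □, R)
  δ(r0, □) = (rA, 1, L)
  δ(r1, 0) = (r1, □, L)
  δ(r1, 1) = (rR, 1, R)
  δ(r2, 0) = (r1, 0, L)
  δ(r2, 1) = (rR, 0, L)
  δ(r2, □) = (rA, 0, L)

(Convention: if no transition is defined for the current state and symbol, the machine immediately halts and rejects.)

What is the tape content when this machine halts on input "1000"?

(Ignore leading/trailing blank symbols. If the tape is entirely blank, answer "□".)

Execution trace:
Initial: [r0]1000
Step 1: δ(r0, 1) = (r0, □, R) → □[r0]000
Step 2: δ(r0, 0) = (r0, □, L) → [r0]□□00
Step 3: δ(r0, □) = (rA, 1, L) → [rA]□1□00

The machine reaches the accept state rA and halts.

Final tape (ignoring leading/trailing blanks): 1□00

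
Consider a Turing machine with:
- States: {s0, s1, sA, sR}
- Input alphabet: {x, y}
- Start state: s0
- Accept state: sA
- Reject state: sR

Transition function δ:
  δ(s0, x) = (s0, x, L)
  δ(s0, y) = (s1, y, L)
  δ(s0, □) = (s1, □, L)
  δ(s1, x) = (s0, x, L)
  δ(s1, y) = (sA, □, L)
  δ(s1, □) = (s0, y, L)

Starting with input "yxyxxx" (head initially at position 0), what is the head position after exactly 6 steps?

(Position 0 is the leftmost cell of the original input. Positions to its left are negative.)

Execution trace (head position shown):
Step 0: [s0]yxyxxx  (head at position 0)
Step 1: move left → [s1]□yxyxxx  (head at position -1)
Step 2: move left → [s0]□yyxyxxx  (head at position -2)
Step 3: move left → [s1]□□yyxyxxx  (head at position -3)
Step 4: move left → [s0]□y□yyxyxxx  (head at position -4)
Step 5: move left → [s1]□□y□yyxyxxx  (head at position -5)
Step 6: move left → [s0]□y□y□yyxyxxx  (head at position -6)

After 6 steps, the head is at position -6.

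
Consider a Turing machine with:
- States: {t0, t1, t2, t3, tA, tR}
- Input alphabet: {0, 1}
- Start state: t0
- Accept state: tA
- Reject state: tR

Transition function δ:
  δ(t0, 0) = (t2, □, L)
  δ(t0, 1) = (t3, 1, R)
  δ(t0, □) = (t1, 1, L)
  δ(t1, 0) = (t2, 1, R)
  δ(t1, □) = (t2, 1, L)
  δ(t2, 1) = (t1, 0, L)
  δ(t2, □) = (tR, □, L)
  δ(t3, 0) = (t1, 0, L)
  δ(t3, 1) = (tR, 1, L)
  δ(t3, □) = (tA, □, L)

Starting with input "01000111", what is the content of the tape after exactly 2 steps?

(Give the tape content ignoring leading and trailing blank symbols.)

Execution trace:
Initial: [t0]01000111
Step 1: δ(t0, 0) = (t2, □, L) → [t2]□□1000111
Step 2: δ(t2, □) = (tR, □, L) → [tR]□□□1000111

The machine reaches the reject state tR and halts.

After 2 steps, the tape (ignoring leading/trailing blanks) is: 1000111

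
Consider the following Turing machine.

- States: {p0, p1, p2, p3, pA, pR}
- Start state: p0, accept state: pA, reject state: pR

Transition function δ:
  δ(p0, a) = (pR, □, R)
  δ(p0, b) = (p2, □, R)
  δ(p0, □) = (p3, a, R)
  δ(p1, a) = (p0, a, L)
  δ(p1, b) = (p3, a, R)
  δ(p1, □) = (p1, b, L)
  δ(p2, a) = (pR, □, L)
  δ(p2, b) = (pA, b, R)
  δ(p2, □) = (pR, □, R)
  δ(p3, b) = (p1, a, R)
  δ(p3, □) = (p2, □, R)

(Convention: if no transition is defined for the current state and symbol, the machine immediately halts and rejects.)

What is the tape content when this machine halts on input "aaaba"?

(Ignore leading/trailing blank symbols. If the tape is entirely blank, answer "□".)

Execution trace:
Initial: [p0]aaaba
Step 1: δ(p0, a) = (pR, □, R) → □[pR]aaba

The machine reaches the reject state pR and halts.

Final tape (ignoring leading/trailing blanks): aaba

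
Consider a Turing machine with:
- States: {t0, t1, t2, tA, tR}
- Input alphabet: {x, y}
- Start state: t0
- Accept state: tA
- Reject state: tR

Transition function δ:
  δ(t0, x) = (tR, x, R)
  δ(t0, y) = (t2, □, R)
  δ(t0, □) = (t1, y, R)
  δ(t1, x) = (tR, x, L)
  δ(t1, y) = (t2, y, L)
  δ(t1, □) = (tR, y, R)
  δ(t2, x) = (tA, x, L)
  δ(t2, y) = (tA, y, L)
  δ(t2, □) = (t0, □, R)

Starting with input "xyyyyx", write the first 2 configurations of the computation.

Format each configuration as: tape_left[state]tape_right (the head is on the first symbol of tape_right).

Transitions applied:
Step 1: δ(t0, x) = (tR, x, R)

The first 2 configurations are:
[t0]xyyyyx ⊢ x[tR]yyyyx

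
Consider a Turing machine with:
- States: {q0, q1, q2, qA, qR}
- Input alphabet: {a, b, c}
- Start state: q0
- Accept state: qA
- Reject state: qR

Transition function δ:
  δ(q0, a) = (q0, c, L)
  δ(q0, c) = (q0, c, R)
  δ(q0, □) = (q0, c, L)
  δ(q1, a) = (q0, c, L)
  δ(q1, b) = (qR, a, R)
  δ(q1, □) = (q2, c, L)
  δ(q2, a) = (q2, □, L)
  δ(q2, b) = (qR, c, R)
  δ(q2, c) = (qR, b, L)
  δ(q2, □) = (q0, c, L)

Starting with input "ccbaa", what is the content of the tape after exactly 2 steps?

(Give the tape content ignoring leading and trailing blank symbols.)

Execution trace:
Initial: [q0]ccbaa
Step 1: δ(q0, c) = (q0, c, R) → c[q0]cbaa
Step 2: δ(q0, c) = (q0, c, R) → cc[q0]baa

No transition is defined for δ(q0, b). By convention the machine halts and rejects.

After 2 steps, the tape (ignoring leading/trailing blanks) is: ccbaa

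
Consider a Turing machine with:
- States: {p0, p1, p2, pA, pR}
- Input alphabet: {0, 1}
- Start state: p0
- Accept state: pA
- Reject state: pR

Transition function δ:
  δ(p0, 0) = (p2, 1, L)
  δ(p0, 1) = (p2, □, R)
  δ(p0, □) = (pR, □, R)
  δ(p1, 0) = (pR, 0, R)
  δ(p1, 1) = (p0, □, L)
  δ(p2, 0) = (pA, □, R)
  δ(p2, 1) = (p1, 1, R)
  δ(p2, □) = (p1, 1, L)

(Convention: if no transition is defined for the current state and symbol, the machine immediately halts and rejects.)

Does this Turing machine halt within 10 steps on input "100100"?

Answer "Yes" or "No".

Execution trace:
Initial: [p0]100100
Step 1: δ(p0, 1) = (p2, □, R) → □[p2]00100
Step 2: δ(p2, 0) = (pA, □, R) → □□[pA]0100

The machine reaches the accept state pA and halts.
The machine halted after 2 steps (within the 10-step bound).

Answer: Yes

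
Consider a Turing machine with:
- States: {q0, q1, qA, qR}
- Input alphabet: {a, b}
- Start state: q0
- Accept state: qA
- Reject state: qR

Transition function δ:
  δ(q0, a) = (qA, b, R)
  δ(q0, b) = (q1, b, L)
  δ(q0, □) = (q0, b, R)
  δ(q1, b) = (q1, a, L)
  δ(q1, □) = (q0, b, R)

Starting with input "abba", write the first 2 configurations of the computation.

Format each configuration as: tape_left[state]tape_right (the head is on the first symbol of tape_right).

Transitions applied:
Step 1: δ(q0, a) = (qA, b, R)

The first 2 configurations are:
[q0]abba ⊢ b[qA]bba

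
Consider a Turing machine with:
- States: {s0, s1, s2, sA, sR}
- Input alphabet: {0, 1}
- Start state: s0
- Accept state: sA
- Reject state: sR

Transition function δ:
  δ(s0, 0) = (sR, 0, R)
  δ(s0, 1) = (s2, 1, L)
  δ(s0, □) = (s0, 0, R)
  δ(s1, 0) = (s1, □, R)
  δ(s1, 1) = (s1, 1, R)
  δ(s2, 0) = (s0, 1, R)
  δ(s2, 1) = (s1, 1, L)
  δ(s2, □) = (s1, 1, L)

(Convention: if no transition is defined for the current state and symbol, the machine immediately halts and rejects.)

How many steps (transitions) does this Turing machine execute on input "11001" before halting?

Execution trace:
Initial: [s0]11001
Step 1: δ(s0, 1) = (s2, 1, L) → [s2]□11001
Step 2: δ(s2, □) = (s1, 1, L) → [s1]□111001

No transition is defined for δ(s1, □). By convention the machine halts and rejects.

The machine executed 2 steps before halting.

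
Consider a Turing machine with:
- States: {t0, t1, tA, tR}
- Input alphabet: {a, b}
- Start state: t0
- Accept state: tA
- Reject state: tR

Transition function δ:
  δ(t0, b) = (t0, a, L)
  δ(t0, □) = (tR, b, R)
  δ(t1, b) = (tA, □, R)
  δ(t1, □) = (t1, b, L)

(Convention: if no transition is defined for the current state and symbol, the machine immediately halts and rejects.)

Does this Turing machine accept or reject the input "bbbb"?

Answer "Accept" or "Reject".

Execution trace:
Initial: [t0]bbbb
Step 1: δ(t0, b) = (t0, a, L) → [t0]□abbb
Step 2: δ(t0, □) = (tR, b, R) → b[tR]abbb

The machine reaches the reject state tR and halts.

Answer: Reject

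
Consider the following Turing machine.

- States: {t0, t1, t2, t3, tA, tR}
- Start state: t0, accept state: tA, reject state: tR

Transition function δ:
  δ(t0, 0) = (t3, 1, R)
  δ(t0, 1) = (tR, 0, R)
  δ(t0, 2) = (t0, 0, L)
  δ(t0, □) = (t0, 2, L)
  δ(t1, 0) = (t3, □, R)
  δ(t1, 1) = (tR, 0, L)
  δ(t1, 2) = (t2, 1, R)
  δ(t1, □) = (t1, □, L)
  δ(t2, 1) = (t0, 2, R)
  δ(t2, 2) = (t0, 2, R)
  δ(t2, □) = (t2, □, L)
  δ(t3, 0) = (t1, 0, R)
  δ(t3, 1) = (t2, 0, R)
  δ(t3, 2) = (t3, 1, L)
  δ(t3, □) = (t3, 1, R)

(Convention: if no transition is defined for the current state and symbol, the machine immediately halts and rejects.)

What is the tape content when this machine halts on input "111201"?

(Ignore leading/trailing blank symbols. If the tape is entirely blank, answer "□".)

Execution trace:
Initial: [t0]111201
Step 1: δ(t0, 1) = (tR, 0, R) → 0[tR]11201

The machine reaches the reject state tR and halts.

Final tape (ignoring leading/trailing blanks): 011201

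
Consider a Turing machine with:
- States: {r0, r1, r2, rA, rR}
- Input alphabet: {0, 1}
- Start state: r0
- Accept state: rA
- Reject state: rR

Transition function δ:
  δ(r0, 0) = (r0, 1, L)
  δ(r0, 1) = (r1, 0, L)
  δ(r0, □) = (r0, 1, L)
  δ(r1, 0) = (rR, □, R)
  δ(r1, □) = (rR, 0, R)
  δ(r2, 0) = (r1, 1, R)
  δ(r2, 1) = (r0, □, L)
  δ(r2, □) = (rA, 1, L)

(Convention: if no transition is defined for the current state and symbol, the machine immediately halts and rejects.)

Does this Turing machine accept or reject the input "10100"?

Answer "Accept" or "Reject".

Execution trace:
Initial: [r0]10100
Step 1: δ(r0, 1) = (r1, 0, L) → [r1]□00100
Step 2: δ(r1, □) = (rR, 0, R) → 0[rR]00100

The machine reaches the reject state rR and halts.

Answer: Reject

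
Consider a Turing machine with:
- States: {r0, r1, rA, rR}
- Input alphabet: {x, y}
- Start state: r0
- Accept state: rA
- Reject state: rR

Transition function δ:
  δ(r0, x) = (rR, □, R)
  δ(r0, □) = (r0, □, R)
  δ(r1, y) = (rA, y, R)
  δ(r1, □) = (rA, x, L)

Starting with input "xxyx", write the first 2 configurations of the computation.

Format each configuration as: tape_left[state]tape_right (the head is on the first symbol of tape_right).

Transitions applied:
Step 1: δ(r0, x) = (rR, □, R)

The first 2 configurations are:
[r0]xxyx ⊢ □[rR]xyx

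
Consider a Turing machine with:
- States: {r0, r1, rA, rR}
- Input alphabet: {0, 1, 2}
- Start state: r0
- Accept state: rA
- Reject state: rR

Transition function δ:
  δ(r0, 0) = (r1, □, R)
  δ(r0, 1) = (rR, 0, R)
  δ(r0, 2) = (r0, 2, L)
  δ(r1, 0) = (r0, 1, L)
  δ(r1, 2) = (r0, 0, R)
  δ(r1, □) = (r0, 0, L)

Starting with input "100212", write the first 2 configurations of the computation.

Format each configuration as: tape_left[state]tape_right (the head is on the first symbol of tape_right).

Transitions applied:
Step 1: δ(r0, 1) = (rR, 0, R)

The first 2 configurations are:
[r0]100212 ⊢ 0[rR]00212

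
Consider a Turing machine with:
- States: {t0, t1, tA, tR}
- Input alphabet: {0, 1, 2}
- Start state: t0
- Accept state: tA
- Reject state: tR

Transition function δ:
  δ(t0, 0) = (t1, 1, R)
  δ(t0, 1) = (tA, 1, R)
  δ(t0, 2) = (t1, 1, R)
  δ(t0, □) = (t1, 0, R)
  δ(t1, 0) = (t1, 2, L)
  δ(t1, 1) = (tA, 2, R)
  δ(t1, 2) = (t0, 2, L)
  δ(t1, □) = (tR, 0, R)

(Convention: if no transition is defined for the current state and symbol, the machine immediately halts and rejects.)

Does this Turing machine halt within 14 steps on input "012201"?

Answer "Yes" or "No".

Execution trace:
Initial: [t0]012201
Step 1: δ(t0, 0) = (t1, 1, R) → 1[t1]12201
Step 2: δ(t1, 1) = (tA, 2, R) → 12[tA]2201

The machine reaches the accept state tA and halts.
The machine halted after 2 steps (within the 14-step bound).

Answer: Yes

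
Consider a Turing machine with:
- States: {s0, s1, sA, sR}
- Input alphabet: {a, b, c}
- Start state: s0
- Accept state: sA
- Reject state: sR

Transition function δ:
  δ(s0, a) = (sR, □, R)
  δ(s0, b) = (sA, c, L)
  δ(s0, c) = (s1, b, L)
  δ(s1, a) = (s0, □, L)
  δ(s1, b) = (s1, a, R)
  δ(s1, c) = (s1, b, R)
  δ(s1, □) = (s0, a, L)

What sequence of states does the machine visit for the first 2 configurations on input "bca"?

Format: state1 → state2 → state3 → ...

Execution trace:
Initial: [s0]bca
Step 1: δ(s0, b) = (sA, c, L) → [sA]□cca

The machine reaches the accept state sA and halts.

State sequence: s0 → sA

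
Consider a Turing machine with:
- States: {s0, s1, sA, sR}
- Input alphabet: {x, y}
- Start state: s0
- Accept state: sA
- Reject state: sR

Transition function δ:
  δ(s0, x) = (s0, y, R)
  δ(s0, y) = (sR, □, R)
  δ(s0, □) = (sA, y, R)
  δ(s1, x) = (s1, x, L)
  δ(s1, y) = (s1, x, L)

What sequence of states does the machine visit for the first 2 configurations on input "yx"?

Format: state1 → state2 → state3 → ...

Execution trace:
Initial: [s0]yx
Step 1: δ(s0, y) = (sR, □, R) → □[sR]x

The machine reaches the reject state sR and halts.

State sequence: s0 → sR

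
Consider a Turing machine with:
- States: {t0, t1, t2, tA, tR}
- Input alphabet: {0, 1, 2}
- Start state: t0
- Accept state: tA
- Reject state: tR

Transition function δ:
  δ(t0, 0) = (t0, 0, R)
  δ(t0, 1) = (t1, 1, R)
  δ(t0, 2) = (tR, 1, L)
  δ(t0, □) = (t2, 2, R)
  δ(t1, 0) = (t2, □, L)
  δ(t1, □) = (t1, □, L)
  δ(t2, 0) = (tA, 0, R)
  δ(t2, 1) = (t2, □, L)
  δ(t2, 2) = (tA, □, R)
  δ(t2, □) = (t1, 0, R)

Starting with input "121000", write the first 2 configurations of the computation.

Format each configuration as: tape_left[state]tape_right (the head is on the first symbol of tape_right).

Transitions applied:
Step 1: δ(t0, 1) = (t1, 1, R)

The first 2 configurations are:
[t0]121000 ⊢ 1[t1]21000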